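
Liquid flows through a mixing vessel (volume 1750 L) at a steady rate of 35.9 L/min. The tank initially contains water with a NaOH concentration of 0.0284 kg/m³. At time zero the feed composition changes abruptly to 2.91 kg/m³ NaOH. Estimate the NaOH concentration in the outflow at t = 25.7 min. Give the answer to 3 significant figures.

Transient balance on the dissolved component: V dC/dt = Q(C_in − C).
Rewrite as dC/dt + C/τ = C_in/τ, τ = V/Q = 48.747 min.
Integrating: C(t) = C_in + (C₀ − C_in) e^(−t/τ).
C(25.7) = 2.91 + (0.0284 − 2.91)·e^(−25.7/48.747) = 2.91 + (-2.8816)·0.59025 = 1.2091 kg/m³.

1.21 kg/m³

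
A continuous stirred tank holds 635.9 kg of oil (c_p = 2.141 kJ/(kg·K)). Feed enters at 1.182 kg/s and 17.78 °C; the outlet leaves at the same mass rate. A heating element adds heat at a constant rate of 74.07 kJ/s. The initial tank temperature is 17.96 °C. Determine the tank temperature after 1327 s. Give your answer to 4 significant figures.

M c_p dT/dt = ṁ c_p (T_in − T) + Q̇.
Rearrange: dT/dt = (T_ss − T)/τ with τ = M/ṁ = 537.986 s and T_ss = T_in + Q̇/(ṁ c_p) = 47.0490 °C.
This is linear first-order; T(t) = T_ss + (T₀ − T_ss) e^(−t/τ).
T(1327) = 47.0490 + (-29.0890)·e^(−1327/537.986) = 47.0490 + (-29.0890)·0.0848725 = 44.5802 °C.

44.58 °C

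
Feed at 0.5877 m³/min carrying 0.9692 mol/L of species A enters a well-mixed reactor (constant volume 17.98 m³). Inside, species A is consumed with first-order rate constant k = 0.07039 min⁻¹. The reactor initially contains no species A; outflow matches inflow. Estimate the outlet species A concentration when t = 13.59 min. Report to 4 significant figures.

0.2316 mol/L

V dC/dt = Q(C_in − C) − k V C.
This is linear with rate a = Q/V + k = 0.103076 min⁻¹.
C_ss = Q C_in/(Q + kV) = 0.307341 mol/L; C(t) = C_ss + (C₀ − C_ss) e^(−a t).
C(13.59) = 0.307341 + (-0.307341)·e^(−0.103076·13.59) = 0.307341 + (-0.307341)·0.246398 = 0.231613 mol/L.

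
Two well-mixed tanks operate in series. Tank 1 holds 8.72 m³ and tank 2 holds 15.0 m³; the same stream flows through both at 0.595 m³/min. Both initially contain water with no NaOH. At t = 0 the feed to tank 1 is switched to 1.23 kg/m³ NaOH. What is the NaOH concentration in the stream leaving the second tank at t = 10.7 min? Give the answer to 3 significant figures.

0.131 kg/m³

Time constants: τᵢ = Vᵢ/Q for each well-mixed tank.
τ₁ = 8.72/0.595 = 14.655 min; τ₂ = 15.0/0.595 = 25.210 min.
Solving the cascade with C₁(0)=C₂(0)=0 gives C₂(t) = C_in[1 − (τ₁ e^(−t/τ₁) − τ₂ e^(−t/τ₂))/(τ₁ − τ₂)].
At t = 10.7: e^(−t/τ₁) = 0.48186, e^(−t/τ₂) = 0.65414.
C₂ = 1.23·[1 − (14.655·0.48186 − 25.210·0.65414)/(-10.555)] = 1.23·0.10664 = 0.13117 kg/m³.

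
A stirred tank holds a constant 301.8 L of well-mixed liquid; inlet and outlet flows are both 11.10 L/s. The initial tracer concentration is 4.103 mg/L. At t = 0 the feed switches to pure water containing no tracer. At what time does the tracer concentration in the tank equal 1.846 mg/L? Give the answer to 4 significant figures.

21.72 s

Species balance: V dC/dt = Q(C_in − C) ⇒ τ = V/Q = 27.1892 s.
C(t) = C_in + (C₀ − C_in) e^(−t/τ). Set C = 1.846 and solve for t:
e^(−t/τ) = (C − C_in)/(C₀ − C_in) = (1.846 − 0)/(4.103 − 0) = 0.449915
t = −τ ln(…) = 27.1892 × 0.798697 = 21.7159 s.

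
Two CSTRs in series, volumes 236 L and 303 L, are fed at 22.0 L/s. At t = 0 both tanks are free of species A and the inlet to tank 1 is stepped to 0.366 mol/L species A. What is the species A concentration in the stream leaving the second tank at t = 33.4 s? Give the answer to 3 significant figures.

Time constants: τᵢ = Vᵢ/Q for each well-mixed tank.
τ₁ = 236/22.0 = 10.727 s; τ₂ = 303/22.0 = 13.773 s.
Solving the cascade with C₁(0)=C₂(0)=0 gives C₂(t) = C_in[1 − (τ₁ e^(−t/τ₁) − τ₂ e^(−t/τ₂))/(τ₁ − τ₂)].
At t = 33.4: e^(−t/τ₁) = 0.044442, e^(−t/τ₂) = 0.088471.
C₂ = 0.366·[1 − (10.727·0.044442 − 13.773·0.088471)/(-3.0455)] = 0.366·0.75644 = 0.27686 mol/L.

0.277 mol/L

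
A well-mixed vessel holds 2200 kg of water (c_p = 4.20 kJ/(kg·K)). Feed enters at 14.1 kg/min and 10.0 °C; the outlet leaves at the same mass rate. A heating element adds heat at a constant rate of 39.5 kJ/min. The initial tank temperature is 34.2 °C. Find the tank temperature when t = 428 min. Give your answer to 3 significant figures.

M c_p dT/dt = ṁ c_p (T_in − T) + Q̇.
τ = M/ṁ = 156.03 min; T_ss = T_in + Q̇/(ṁ c_p) = 10.0 + 39.5/(14.1·4.20) = 10.667 °C.
T approaches T_ss exponentially: T(t) = T_ss + (T₀ − T_ss) e^(−t/τ).
T(428) = 10.667 + (23.533)·e^(−428/156.03) = 10.667 + (23.533)·0.064371 = 12.182 °C.

12.2 °C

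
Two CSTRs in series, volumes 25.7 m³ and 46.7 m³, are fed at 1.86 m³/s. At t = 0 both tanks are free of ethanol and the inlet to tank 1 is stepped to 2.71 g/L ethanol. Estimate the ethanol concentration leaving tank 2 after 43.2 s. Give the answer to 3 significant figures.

Time constants: τᵢ = Vᵢ/Q for each well-mixed tank.
τ₁ = 25.7/1.86 = 13.817 s; τ₂ = 46.7/1.86 = 25.108 s.
Solving the cascade with C₁(0)=C₂(0)=0 gives C₂(t) = C_in[1 − (τ₁ e^(−t/τ₁) − τ₂ e^(−t/τ₂))/(τ₁ − τ₂)].
At t = 43.2: e^(−t/τ₁) = 0.043869, e^(−t/τ₂) = 0.17896.
C₂ = 2.71·[1 − (13.817·0.043869 − 25.108·0.17896)/(-11.290)] = 2.71·0.65572 = 1.7770 g/L.

1.78 g/L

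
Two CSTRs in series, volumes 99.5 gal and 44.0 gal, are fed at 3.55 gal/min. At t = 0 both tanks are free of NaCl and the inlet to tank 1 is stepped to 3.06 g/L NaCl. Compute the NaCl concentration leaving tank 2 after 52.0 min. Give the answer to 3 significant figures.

2.24 g/L

Each tank obeys Vᵢ dCᵢ/dt = Q(Cᵢ₋₁ − Cᵢ), so τᵢ = Vᵢ/Q.
τ₁ = 99.5/3.55 = 28.028 min; τ₂ = 44.0/3.55 = 12.394 min.
Tank 1: C₁ = C_in(1 − e^(−t/τ₁)). Tank 2 (τ₁ ≠ τ₂): C₂ = C_in[1 − (τ₁ e^(−t/τ₁) − τ₂ e^(−t/τ₂))/(τ₁ − τ₂)].
At t = 52.0: e^(−t/τ₁) = 0.15641, e^(−t/τ₂) = 0.015064.
C₂ = 3.06·[1 − (28.028·0.15641 − 12.394·0.015064)/(15.634)] = 3.06·0.73153 = 2.2385 g/L.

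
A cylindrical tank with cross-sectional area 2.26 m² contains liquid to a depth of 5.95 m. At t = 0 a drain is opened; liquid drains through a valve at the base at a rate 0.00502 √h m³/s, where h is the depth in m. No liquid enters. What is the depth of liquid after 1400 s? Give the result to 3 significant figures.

0.782 m

With no inflow, A dh/dt = −0.00502 √h.
Separate and integrate: 2(√h − √h₀) = −(0.00502/A) t.
√h = √5.95 − 0.00502·1400/(2·2.26) = 2.4393 − 1.5549 = 0.88439.
h = 0.88439² = 0.78215 m.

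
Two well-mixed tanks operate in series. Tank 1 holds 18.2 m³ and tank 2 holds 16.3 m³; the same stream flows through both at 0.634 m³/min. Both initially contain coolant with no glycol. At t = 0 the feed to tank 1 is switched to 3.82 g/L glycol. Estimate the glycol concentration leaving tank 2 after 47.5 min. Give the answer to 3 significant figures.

Species balance on tank i: dCᵢ/dt = (Cᵢ₋₁ − Cᵢ)/τᵢ with τᵢ = Vᵢ/Q.
τ₁ = 18.2/0.634 = 28.707 min; τ₂ = 16.3/0.634 = 25.710 min.
Solving the cascade with C₁(0)=C₂(0)=0 gives C₂(t) = C_in[1 − (τ₁ e^(−t/τ₁) − τ₂ e^(−t/τ₂))/(τ₁ − τ₂)].
At t = 47.5: e^(−t/τ₁) = 0.19116, e^(−t/τ₂) = 0.15762.
C₂ = 3.82·[1 − (28.707·0.19116 − 25.710·0.15762)/(2.9968)] = 3.82·0.52118 = 1.9909 g/L.

1.99 g/L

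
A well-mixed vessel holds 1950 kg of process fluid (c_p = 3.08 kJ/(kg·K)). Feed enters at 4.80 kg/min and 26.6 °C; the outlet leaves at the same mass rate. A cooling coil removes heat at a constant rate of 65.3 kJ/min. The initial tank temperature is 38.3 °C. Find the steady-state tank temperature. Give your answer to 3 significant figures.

22.2 °C

First-law balance (no shaft work): M c_p dT/dt = ṁ c_p (T_in − T) − 65.3.
At steady state dT/dt = 0 ⇒ T_ss = T_in − Q̇/(ṁ c_p) = 26.6 − 65.3/(4.80·3.08) = 22.183 °C.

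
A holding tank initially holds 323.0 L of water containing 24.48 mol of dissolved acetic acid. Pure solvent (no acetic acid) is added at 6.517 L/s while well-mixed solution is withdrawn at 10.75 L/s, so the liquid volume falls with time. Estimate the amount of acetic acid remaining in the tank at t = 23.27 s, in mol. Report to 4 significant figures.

9.718 mol

Total volume: dV/dt = Q_in − Q_out = -4.23300 L/s, so V(t) = 323.0 − 4.23300 t and V(23.27) = 224.498 L.
No acetic acid enters, so dm/dt = −Q_out · (m/V).
Separate: dm/m = −Q_out dt/V(t) ⇒ ln(m/m₀) = −(Q_out/(Q_in−Q_out)) ln(V/V₀).
m = m₀ (V₀/V)^(Q_out/(Q_in−Q_out)) = 24.48 × (323.0/224.498)^(-2.53957) = 9.71818 mol.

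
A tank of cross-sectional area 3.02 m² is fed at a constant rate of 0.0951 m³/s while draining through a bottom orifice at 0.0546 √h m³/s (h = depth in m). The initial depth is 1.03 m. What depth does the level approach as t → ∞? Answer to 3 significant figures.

3.03 m

Level balance: A dh/dt = 0.0951 − 0.0546 √h. Setting dh/dt = 0:
Q_in = 0.0546 √h_ss ⇒ √h_ss = 0.0951/0.0546 = 1.7418.
h_ss = 1.7418² = 3.0337 m. (Since h₀ = 1.03 m < h_ss, the level will rise toward this value.)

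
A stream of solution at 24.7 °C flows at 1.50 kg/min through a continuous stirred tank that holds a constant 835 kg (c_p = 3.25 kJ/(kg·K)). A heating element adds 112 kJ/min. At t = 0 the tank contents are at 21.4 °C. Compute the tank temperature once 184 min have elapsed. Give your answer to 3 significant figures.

M c_p dT/dt = ṁ c_p (T_in − T) + Q̇.
τ = M/ṁ = 556.67 min; T_ss = T_in + Q̇/(ṁ c_p) = 24.7 + 112/(1.50·3.25) = 47.674 °C.
Integrating: T(t) = T_ss + (T₀ − T_ss) e^(−t/τ).
T(184) = 47.674 + (-26.274)·e^(−184/556.67) = 47.674 + (-26.274)·0.71854 = 28.795 °C.

28.8 °C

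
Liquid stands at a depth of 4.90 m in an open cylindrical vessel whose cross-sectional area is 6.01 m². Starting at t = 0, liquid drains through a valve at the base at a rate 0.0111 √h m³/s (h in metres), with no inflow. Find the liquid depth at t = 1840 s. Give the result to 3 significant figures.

0.265 m

A dh/dt = −Q_out = −0.0111 √h.
Separate and integrate: 2(√h − √h₀) = −(0.0111/A) t.
√h = √4.90 − 0.0111·1840/(2·6.01) = 2.2136 − 1.6992 = 0.51443.
h = 0.51443² = 0.26463 m.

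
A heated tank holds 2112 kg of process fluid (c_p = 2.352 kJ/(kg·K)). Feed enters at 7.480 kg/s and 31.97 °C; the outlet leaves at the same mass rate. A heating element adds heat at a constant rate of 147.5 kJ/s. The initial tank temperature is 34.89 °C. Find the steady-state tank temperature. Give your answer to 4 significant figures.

40.35 °C

Energy balance: M c_p dT/dt = ṁ c_p (T_in − T) + 147.5.
At steady state dT/dt = 0 ⇒ T_ss = T_in + Q̇/(ṁ c_p) = 31.97 + 147.5/(7.480·2.352) = 40.3540 °C.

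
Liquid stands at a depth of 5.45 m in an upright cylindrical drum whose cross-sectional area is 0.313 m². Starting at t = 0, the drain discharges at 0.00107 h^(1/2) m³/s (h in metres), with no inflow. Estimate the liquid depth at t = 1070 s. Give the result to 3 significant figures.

0.256 m

With no inflow, A dh/dt = −0.00107 √h.
Separate and integrate: 2(√h − √h₀) = −(0.00107/A) t.
√h = √5.45 − 0.00107·1070/(2·0.313) = 2.3345 − 1.8289 = 0.50561.
h = 0.50561² = 0.25564 m.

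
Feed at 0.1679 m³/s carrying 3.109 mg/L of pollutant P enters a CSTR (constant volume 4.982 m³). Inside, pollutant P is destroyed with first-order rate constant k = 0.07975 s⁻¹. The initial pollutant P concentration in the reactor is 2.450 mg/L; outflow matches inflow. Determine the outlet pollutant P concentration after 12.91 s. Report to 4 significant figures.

V dC/dt = Q(C_in − C) − k V C.
This is linear with rate a = Q/V + k = 0.113451 s⁻¹.
C_ss = Q C_in/(Q + kV) = 0.923545 mg/L; C(t) = C_ss + (C₀ − C_ss) e^(−a t).
C(12.91) = 0.923545 + (1.52645)·e^(−0.113451·12.91) = 0.923545 + (1.52645)·0.231157 = 1.27640 mg/L.

1.276 mg/L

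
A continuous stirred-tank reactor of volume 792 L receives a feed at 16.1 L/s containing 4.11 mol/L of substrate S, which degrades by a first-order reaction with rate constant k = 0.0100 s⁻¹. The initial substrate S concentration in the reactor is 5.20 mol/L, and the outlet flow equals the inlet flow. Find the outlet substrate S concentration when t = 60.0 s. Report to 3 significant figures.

Accumulation = in − out − consumed: V dC/dt = Q C_in − Q C − k V C.
This is linear with rate a = Q/V + k = 0.030328 s⁻¹.
C_ss = Q C_in/(Q + kV) = 2.7548 mol/L; C(t) = C_ss + (C₀ − C_ss) e^(−a t).
C(60.0) = 2.7548 + (2.4452)·e^(−0.030328·60.0) = 2.7548 + (2.4452)·0.16207 = 3.1511 mol/L.

3.15 mol/L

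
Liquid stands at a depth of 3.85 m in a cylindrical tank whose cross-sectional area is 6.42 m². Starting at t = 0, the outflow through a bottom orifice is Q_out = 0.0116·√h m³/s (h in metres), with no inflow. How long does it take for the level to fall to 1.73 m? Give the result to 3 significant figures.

Accumulation of liquid (constant cross-section A): A dh/dt = −0.0116 √h.
∫ h^(−1/2) dh = −(0.0116/A) ∫ dt, giving 2√h = 2√h₀ − (0.0116/A) t.
t = 2A(√h₀ − √h)/0.0116 = 2·6.42·(√3.85 − √1.73)/0.0116
  = 12.840 × (1.9621 − 1.3153) / 0.0116 = 715.99 s.

716 s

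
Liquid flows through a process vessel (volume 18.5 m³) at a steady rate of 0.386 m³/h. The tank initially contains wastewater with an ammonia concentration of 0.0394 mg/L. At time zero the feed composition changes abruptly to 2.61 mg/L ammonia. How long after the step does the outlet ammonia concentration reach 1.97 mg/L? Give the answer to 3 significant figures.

66.6 h

Species balance: V dC/dt = Q(C_in − C) ⇒ τ = V/Q = 47.927 h.
C(t) = C_in + (C₀ − C_in) e^(−t/τ). Set C = 1.97 and solve for t:
e^(−t/τ) = (C − C_in)/(C₀ − C_in) = (1.97 − 2.61)/(0.0394 − 2.61) = 0.24897
t = −τ ln(…) = 47.927 × 1.3904 = 66.640 h.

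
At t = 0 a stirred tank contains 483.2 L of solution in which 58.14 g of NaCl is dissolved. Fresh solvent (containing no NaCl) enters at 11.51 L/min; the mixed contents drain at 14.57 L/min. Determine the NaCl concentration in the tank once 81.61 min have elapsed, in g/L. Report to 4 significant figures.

Let m(t) be the amount of NaCl. Volume: V(t) = V₀ + (Q_in − Q_out) t = 483.2 − 3.06000 t; V(81.61) = 233.473 L.
Species balance (pure solvent in): dm/dt = −Q_out · m/V(t).
dm/m = −Q_out dt/(V₀ − 3.06000 t); integrating gives ln(m/m₀) = −(Q_out/(Q_in−Q_out)) ln(V/V₀).
m = m₀ (V₀/V)^(Q_out/(Q_in−Q_out)) = 58.14 × (483.2/233.473)^(-4.76144) = 1.82132 g.
C = m/V = 1.82132/233.473 = 0.00780098 g/L.

0.007801 g/L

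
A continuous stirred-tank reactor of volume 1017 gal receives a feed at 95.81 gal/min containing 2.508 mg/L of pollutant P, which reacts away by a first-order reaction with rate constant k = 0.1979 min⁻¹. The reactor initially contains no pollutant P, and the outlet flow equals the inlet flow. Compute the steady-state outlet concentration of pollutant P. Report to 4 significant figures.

0.8089 mg/L

Accumulation = in − out − consumed: V dC/dt = Q C_in − Q C − k V C.
Steady state (dC/dt = 0): C_ss = Q C_in/(Q + kV) = C_in/(1 + kV/Q).
C_ss = 95.81·2.508/(95.81 + 0.1979·1017) = 240.291/297.074 = 0.808860 mg/L.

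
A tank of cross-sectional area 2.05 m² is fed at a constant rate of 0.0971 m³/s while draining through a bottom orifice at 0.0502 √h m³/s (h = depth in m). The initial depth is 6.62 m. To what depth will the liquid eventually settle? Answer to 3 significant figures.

3.74 m

Level balance: A dh/dt = 0.0971 − 0.0502 √h. Setting dh/dt = 0:
Q_in = 0.0502 √h_ss ⇒ √h_ss = 0.0971/0.0502 = 1.9343.
h_ss = 1.9343² = 3.7414 m. (Since h₀ = 6.62 m > h_ss, the level will fall toward this value.)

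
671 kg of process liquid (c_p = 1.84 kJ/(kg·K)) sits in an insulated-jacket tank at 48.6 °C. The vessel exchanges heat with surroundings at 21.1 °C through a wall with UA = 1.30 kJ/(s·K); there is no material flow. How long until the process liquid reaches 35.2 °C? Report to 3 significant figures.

M c_p dT/dt = −UA(T − T_amb).
τ = M c_p/UA = 949.72 s; T_ss = T_amb = 21.100 °C.
T(t) = T_ss + (T₀ − T_ss)e^(−t/τ); set T = 35.2:
t = −τ ln[(T − T_ss)/(T₀ − T_ss)] = −949.72 · ln(0.51273) = 634.43 s.

634 s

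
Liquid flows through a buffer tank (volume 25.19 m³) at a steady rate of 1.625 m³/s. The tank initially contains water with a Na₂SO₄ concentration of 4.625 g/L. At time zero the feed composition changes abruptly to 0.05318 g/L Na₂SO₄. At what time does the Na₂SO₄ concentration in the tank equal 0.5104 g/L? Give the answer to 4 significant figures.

Species balance: V dC/dt = Q(C_in − C) ⇒ τ = V/Q = 15.5015 s.
C(t) = C_in + (C₀ − C_in) e^(−t/τ). Set C = 0.5104 and solve for t:
e^(−t/τ) = (C − C_in)/(C₀ − C_in) = (0.5104 − 0.05318)/(4.625 − 0.05318) = 0.100008
t = −τ ln(…) = 15.5015 × 2.30250 = 35.6923 s.

35.69 s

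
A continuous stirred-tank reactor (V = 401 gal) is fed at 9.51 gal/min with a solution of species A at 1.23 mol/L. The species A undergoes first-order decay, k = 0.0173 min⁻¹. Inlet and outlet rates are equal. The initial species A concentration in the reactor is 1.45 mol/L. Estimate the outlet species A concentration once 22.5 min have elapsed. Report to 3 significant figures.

Species balance: V dC/dt = Q C_in − Q C − k V C.
This is linear with rate a = Q/V + k = 0.041016 min⁻¹.
C_ss = Q C_in/(Q + kV) = 0.71120 mol/L; C(t) = C_ss + (C₀ − C_ss) e^(−a t).
C(22.5) = 0.71120 + (0.73880)·e^(−0.041016·22.5) = 0.71120 + (0.73880)·0.39738 = 1.0048 mol/L.

1.00 mol/L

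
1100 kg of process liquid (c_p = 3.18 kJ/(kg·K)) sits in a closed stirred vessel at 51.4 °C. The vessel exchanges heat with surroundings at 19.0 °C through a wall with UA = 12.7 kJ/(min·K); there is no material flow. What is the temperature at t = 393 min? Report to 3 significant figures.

Lumped-capacitance energy balance: M c_p dT/dt = UA(T_amb − T).
dT/dt = (T_ss − T)/τ with T_ss = T_amb = 19.000 °C, τ = M c_p/UA = 1100·3.18/12.7 = 275.43 min.
Solution: T(t) = T_ss + (T₀ − T_ss) e^(−t/τ).
T(393) = 19.000 + (32.400)·0.24007 = 26.778 °C.

26.8 °C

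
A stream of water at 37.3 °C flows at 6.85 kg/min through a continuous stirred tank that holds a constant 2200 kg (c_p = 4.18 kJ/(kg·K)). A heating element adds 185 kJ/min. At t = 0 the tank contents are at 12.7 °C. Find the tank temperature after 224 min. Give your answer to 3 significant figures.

28.3 °C

Energy balance: M c_p dT/dt = ṁ c_p (T_in − T) + 185.
Rearrange: dT/dt = (T_ss − T)/τ with τ = M/ṁ = 321.17 min and T_ss = T_in + Q̇/(ṁ c_p) = 43.761 °C.
This is linear first-order; T(t) = T_ss + (T₀ − T_ss) e^(−t/τ).
T(224) = 43.761 + (-31.061)·e^(−224/321.17) = 43.761 + (-31.061)·0.49785 = 28.297 °C.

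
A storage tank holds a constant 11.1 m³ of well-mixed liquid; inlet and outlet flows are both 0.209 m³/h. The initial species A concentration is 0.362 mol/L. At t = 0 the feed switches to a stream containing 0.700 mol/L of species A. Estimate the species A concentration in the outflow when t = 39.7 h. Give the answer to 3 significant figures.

0.540 mol/L

Mass balance on the solute (V constant): V dC/dt = Q(C_in − C).
Time constant τ = V/Q = 11.1/0.209 = 53.110 h.
This is linear first-order; C(t) = C_in + (C₀ − C_in) e^(−t/τ).
C(39.7) = 0.700 + (0.362 − 0.700)·e^(−39.7/53.110) = 0.700 + (-0.33800)·0.47355 = 0.53994 mol/L.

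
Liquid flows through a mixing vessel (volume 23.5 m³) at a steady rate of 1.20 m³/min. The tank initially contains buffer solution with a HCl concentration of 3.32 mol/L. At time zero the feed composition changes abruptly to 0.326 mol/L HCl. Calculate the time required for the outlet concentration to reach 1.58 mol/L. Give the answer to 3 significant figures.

Species balance: V dC/dt = Q(C_in − C) ⇒ τ = V/Q = 19.583 min.
C(t) = C_in + (C₀ − C_in) e^(−t/τ). Set C = 1.58 and solve for t:
e^(−t/τ) = (C − C_in)/(C₀ − C_in) = (1.58 − 0.326)/(3.32 − 0.326) = 0.41884
t = −τ ln(…) = 19.583 × 0.87027 = 17.043 min.

17.0 min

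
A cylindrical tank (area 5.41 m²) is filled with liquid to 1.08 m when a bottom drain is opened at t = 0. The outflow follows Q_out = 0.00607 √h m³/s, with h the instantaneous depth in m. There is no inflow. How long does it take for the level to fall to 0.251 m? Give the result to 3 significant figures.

959 s

With no inflow, A dh/dt = −0.00607 √h.
Separate and integrate: 2(√h − √h₀) = −(0.00607/A) t.
t = 2A(√h₀ − √h)/0.00607 = 2·5.41·(√1.08 − √0.251)/0.00607
  = 10.820 × (1.0392 − 0.50100) / 0.00607 = 959.42 s.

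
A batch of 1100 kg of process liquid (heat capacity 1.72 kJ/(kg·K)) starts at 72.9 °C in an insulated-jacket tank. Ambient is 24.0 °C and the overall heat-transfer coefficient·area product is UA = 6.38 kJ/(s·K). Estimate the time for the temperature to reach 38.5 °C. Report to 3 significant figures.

M c_p dT/dt = −UA(T − T_amb).
τ = M c_p/UA = 296.55 s; T_ss = T_amb = 24.000 °C.
T(t) = T_ss + (T₀ − T_ss)e^(−t/τ); set T = 38.5:
t = −τ ln[(T − T_ss)/(T₀ − T_ss)] = −296.55 · ln(0.29652) = 360.50 s.

360 s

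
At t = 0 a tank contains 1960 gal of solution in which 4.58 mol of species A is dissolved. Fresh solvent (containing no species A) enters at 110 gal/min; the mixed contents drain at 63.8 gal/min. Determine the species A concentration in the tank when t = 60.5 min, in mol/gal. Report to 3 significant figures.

Total volume: dV/dt = Q_in − Q_out = 46.200 gal/min, so V(t) = 1960 + 46.200 t and V(60.5) = 4755.1 gal.
Species balance (pure solvent in): dm/dt = −Q_out · m/V(t).
dm/m = −Q_out dt/(V₀ + 46.200 t); integrating gives ln(m/m₀) = −(Q_out/(Q_in−Q_out)) ln(V/V₀).
m = m₀ (V₀/V)^(Q_out/(Q_in−Q_out)) = 4.58 × (1960/4755.1)^(1.3810) = 1.3469 mol.
C = m/V = 1.3469/4755.1 = 0.00028325 mol/gal.

0.000283 mol/gal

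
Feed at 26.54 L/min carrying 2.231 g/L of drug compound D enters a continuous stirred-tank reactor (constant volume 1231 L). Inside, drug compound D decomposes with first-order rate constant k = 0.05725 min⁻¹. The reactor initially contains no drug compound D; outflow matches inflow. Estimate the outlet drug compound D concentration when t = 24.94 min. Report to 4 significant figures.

Accumulation = in − out − consumed: V dC/dt = Q C_in − Q C − k V C.
dC/dt = (Q/V) C_in − (Q/V + k) C; effective rate a = Q/V + k = 0.0215597 + 0.05725 = 0.0788097 min⁻¹.
C_ss = Q C_in/(Q + kV) = 0.610327 g/L; C(t) = C_ss + (C₀ − C_ss) e^(−a t).
C(24.94) = 0.610327 + (-0.610327)·e^(−0.0788097·24.94) = 0.610327 + (-0.610327)·0.140084 = 0.524830 g/L.

0.5248 g/L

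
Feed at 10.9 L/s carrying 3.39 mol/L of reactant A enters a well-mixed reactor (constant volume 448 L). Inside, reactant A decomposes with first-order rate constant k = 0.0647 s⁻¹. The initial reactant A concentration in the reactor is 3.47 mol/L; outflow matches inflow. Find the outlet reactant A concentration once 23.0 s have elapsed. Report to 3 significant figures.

V dC/dt = Q(C_in − C) − k V C.
dC/dt = (Q/V) C_in − (Q/V + k) C; effective rate a = Q/V + k = 0.024330 + 0.0647 = 0.089030 s⁻¹.
C_ss = Q C_in/(Q + kV) = 0.92642 mol/L; C(t) = C_ss + (C₀ − C_ss) e^(−a t).
C(23.0) = 0.92642 + (2.5436)·e^(−0.089030·23.0) = 0.92642 + (2.5436)·0.12903 = 1.2546 mol/L.

1.25 mol/L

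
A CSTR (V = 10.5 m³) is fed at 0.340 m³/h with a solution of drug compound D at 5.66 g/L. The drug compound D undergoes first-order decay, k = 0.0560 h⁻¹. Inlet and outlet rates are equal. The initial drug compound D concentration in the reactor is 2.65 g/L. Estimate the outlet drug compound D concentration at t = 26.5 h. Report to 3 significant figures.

V dC/dt = Q(C_in − C) − k V C.
dC/dt = (Q/V) C_in − (Q/V + k) C; effective rate a = Q/V + k = 0.032381 + 0.0560 = 0.088381 h⁻¹.
C_ss = Q C_in/(Q + kV) = 2.0737 g/L; C(t) = C_ss + (C₀ − C_ss) e^(−a t).
C(26.5) = 2.0737 + (0.57629)·e^(−0.088381·26.5) = 2.0737 + (0.57629)·0.096126 = 2.1291 g/L.

2.13 g/L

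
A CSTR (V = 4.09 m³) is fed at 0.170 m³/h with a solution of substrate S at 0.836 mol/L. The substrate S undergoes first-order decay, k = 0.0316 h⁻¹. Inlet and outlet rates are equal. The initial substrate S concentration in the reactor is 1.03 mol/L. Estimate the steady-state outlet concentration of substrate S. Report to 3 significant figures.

0.475 mol/L

V dC/dt = Q(C_in − C) − k V C.
At steady state: 0 = Q C_in − (Q + kV) C_ss, so C_ss = Q C_in/(Q + kV).
C_ss = 0.170·0.836/(0.170 + 0.0316·4.09) = 0.14212/0.29924 = 0.47493 mol/L.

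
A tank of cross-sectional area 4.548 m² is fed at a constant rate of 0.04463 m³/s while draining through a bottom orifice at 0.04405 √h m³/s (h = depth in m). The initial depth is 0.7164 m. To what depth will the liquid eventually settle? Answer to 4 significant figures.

1.027 m

Level balance: A dh/dt = 0.04463 − 0.04405 √h. Setting dh/dt = 0:
Q_in = 0.04405 √h_ss ⇒ √h_ss = 0.04463/0.04405 = 1.01317.
h_ss = 1.01317² = 1.02651 m. (Since h₀ = 0.7164 m < h_ss, the level will rise toward this value.)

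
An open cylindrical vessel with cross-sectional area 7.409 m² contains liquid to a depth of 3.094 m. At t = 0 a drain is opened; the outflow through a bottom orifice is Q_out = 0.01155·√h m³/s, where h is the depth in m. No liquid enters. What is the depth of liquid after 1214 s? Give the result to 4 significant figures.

0.6605 m

A dh/dt = −Q_out = −0.01155 √h.
∫ h^(−1/2) dh = −(0.01155/A) ∫ dt, giving 2√h = 2√h₀ − (0.01155/A) t.
√h = √3.094 − 0.01155·1214/(2·7.409) = 1.75898 − 0.946261 = 0.812716.
h = 0.812716² = 0.660507 m.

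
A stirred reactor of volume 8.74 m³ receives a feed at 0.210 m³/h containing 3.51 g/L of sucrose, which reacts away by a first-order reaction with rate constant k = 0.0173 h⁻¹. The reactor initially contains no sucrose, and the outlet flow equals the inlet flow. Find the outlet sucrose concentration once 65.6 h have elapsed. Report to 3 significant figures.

Species balance: V dC/dt = Q C_in − Q C − k V C.
This is linear with rate a = Q/V + k = 0.041327 h⁻¹.
C_ss = Q C_in/(Q + kV) = 2.0407 g/L; C(t) = C_ss + (C₀ − C_ss) e^(−a t).
C(65.6) = 2.0407 + (-2.0407)·e^(−0.041327·65.6) = 2.0407 + (-2.0407)·0.066465 = 1.9051 g/L.

1.91 g/L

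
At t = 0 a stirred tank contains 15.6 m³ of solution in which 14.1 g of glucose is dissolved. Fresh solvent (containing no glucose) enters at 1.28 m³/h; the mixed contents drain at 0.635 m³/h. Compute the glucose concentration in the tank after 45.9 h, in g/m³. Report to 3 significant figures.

0.109 g/m³

Let m(t) be the amount of glucose. Volume: V(t) = V₀ + (Q_in − Q_out) t = 15.6 + 0.64500 t; V(45.9) = 45.206 m³.
Solute balance: dm/dt = 0 − Q_out C = −Q_out m/V(t).
dm/m = −Q_out dt/(V₀ + 0.64500 t); integrating gives ln(m/m₀) = −(Q_out/(Q_in−Q_out)) ln(V/V₀).
m = m₀ (V₀/V)^(Q_out/(Q_in−Q_out)) = 14.1 × (15.6/45.206)^(0.98450) = 4.9467 g.
C = m/V = 4.9467/45.206 = 0.10943 g/m³.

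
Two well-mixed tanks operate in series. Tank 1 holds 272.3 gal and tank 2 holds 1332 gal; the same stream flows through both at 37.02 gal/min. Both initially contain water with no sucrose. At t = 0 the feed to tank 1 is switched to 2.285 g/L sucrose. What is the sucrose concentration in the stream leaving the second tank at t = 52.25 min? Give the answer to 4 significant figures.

Species balance on tank i: dCᵢ/dt = (Cᵢ₋₁ − Cᵢ)/τᵢ with τᵢ = Vᵢ/Q.
τ₁ = 272.3/37.02 = 7.35548 min; τ₂ = 1332/37.02 = 35.9806 min.
Tank 1: C₁ = C_in(1 − e^(−t/τ₁)). Tank 2 (τ₁ ≠ τ₂): C₂ = C_in[1 − (τ₁ e^(−t/τ₁) − τ₂ e^(−t/τ₂))/(τ₁ − τ₂)].
At t = 52.25: e^(−t/τ₁) = 0.000822186, e^(−t/τ₂) = 0.234061.
C₂ = 2.285·[1 − (7.35548·0.000822186 − 35.9806·0.234061)/(-28.6251)] = 2.285·0.706006 = 1.61322 g/L.

1.613 g/L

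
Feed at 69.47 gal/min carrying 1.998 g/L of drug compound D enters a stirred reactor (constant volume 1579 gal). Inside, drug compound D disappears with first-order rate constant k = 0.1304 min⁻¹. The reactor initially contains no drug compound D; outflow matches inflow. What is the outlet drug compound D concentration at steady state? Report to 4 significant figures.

0.5041 g/L

Species balance: V dC/dt = Q C_in − Q C − k V C.
Steady state (dC/dt = 0): C_ss = Q C_in/(Q + kV) = C_in/(1 + kV/Q).
C_ss = 69.47·1.998/(69.47 + 0.1304·1579) = 138.801/275.372 = 0.504050 g/L.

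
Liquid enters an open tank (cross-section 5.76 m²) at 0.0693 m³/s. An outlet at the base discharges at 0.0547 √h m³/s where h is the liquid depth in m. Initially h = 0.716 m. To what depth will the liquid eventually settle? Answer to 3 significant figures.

Level balance: A dh/dt = 0.0693 − 0.0547 √h. Setting dh/dt = 0:
Q_in = 0.0547 √h_ss ⇒ √h_ss = 0.0693/0.0547 = 1.2669.
h_ss = 1.2669² = 1.6051 m. (Since h₀ = 0.716 m < h_ss, the level will rise toward this value.)

1.61 m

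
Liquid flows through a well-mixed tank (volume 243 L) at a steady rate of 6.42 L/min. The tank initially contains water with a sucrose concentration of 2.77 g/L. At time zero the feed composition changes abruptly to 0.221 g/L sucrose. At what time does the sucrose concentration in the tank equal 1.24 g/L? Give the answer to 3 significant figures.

Species balance: V dC/dt = Q(C_in − C) ⇒ τ = V/Q = 37.850 min.
C(t) = C_in + (C₀ − C_in) e^(−t/τ). Set C = 1.24 and solve for t:
e^(−t/τ) = (C − C_in)/(C₀ − C_in) = (1.24 − 0.221)/(2.77 − 0.221) = 0.39976
t = −τ ln(…) = 37.850 × 0.91688 = 34.704 min.

34.7 min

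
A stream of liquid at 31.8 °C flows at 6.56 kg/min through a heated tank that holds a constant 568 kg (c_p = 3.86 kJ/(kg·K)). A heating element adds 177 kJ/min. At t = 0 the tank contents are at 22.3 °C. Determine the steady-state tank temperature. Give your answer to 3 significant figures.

38.8 °C

M c_p dT/dt = ṁ c_p (T_in − T) + Q̇.
At steady state dT/dt = 0 ⇒ T_ss = T_in + Q̇/(ṁ c_p) = 31.8 + 177/(6.56·3.86) = 38.790 °C.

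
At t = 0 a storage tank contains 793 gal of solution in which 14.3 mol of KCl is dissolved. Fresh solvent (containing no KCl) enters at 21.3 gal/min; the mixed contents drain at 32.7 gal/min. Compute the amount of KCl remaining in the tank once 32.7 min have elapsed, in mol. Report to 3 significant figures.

2.31 mol

Let m(t) be the amount of KCl. Volume: V(t) = V₀ + (Q_in − Q_out) t = 793 − 11.400 t; V(32.7) = 420.22 gal.
Species balance (pure solvent in): dm/dt = −Q_out · m/V(t).
Separate: dm/m = −Q_out dt/V(t) ⇒ ln(m/m₀) = −(Q_out/(Q_in−Q_out)) ln(V/V₀).
m = m₀ (V₀/V)^(Q_out/(Q_in−Q_out)) = 14.3 × (793/420.22)^(-2.8684) = 2.3133 mol.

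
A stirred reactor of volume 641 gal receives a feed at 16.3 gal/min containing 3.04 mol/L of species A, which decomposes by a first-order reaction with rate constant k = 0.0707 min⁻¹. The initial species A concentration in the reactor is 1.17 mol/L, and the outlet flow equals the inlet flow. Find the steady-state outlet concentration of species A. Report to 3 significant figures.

0.804 mol/L

Species balance: V dC/dt = Q C_in − Q C − k V C.
At steady state: 0 = Q C_in − (Q + kV) C_ss, so C_ss = Q C_in/(Q + kV).
C_ss = 16.3·3.04/(16.3 + 0.0707·641) = 49.552/61.619 = 0.80417 mol/L.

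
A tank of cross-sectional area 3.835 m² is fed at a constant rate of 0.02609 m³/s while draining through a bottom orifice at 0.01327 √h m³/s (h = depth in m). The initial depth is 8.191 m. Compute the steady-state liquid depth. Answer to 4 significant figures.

Unsteady balance on liquid volume: A dh/dt = Q_in − 0.01327 √h. At steady state dh/dt = 0:
Q_in = 0.01327 √h_ss ⇒ √h_ss = 0.02609/0.01327 = 1.96609.
h_ss = 1.96609² = 3.86551 m. (Since h₀ = 8.191 m > h_ss, the level will fall toward this value.)

3.866 m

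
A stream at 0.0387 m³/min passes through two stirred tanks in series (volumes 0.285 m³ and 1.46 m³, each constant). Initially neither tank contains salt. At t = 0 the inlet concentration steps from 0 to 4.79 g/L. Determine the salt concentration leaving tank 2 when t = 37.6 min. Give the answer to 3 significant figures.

2.60 g/L

Time constants: τᵢ = Vᵢ/Q for each well-mixed tank.
τ₁ = 0.285/0.0387 = 7.3643 min; τ₂ = 1.46/0.0387 = 37.726 min.
Tank 1: C₁ = C_in(1 − e^(−t/τ₁)). Tank 2 (τ₁ ≠ τ₂): C₂ = C_in[1 − (τ₁ e^(−t/τ₁) − τ₂ e^(−t/τ₂))/(τ₁ − τ₂)].
At t = 37.6: e^(−t/τ₁) = 0.0060622, e^(−t/τ₂) = 0.36911.
C₂ = 4.79·[1 − (7.3643·0.0060622 − 37.726·0.36911)/(-30.362)] = 4.79·0.54283 = 2.6002 g/L.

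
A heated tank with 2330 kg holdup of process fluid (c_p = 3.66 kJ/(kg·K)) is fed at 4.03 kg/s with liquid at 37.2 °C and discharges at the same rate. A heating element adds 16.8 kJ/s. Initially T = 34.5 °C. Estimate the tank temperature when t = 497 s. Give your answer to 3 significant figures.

Unsteady energy balance on the tank contents: M c_p dT/dt = ṁ c_p (T_in − T) + 16.8.
Rearrange: dT/dt = (T_ss − T)/τ with τ = M/ṁ = 578.16 s and T_ss = T_in + Q̇/(ṁ c_p) = 38.339 °C.
Integrating: T(t) = T_ss + (T₀ − T_ss) e^(−t/τ).
T(497) = 38.339 + (-3.8390)·e^(−497/578.16) = 38.339 + (-3.8390)·0.42332 = 36.714 °C.

36.7 °C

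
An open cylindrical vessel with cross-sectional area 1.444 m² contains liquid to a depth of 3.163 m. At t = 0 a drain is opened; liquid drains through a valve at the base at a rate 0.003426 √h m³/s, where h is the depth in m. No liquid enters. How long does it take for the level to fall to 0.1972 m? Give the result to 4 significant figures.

Unsteady balance on liquid volume: A dh/dt = −0.003426 √h.
Separate and integrate: 2(√h − √h₀) = −(0.003426/A) t.
t = 2A(√h₀ − √h)/0.003426 = 2·1.444·(√3.163 − √0.1972)/0.003426
  = 2.88800 × (1.77848 − 0.444072) / 0.003426 = 1124.86 s.

1125 s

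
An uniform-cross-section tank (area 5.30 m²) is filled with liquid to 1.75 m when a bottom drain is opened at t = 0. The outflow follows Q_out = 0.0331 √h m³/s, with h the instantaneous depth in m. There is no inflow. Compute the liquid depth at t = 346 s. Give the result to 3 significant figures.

0.0588 m

A dh/dt = −Q_out = −0.0331 √h.
This is separable: 2 d(√h)/dt = −0.0331/A, so √h = √h₀ − (0.0331/(2A)) t.
√h = √1.75 − 0.0331·346/(2·5.30) = 1.3229 − 1.0804 = 0.24244.
h = 0.24244² = 0.058778 m.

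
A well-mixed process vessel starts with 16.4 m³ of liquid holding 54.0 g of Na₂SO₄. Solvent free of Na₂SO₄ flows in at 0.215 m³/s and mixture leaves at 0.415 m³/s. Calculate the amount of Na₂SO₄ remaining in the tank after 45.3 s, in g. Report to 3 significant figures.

Let m(t) be the amount of Na₂SO₄. Volume: V(t) = V₀ + (Q_in − Q_out) t = 16.4 − 0.20000 t; V(45.3) = 7.3400 m³.
Species balance (pure solvent in): dm/dt = −Q_out · m/V(t).
Separate: dm/m = −Q_out dt/V(t) ⇒ ln(m/m₀) = −(Q_out/(Q_in−Q_out)) ln(V/V₀).
m = m₀ (V₀/V)^(Q_out/(Q_in−Q_out)) = 54.0 × (16.4/7.3400)^(-2.0750) = 10.184 g.

10.2 g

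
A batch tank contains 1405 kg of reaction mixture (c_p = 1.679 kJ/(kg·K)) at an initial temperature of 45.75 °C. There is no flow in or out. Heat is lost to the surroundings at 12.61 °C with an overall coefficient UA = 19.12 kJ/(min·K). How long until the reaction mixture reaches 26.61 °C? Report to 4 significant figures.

Lumped-capacitance energy balance: M c_p dT/dt = UA(T_amb − T).
τ = M c_p/UA = 123.378 min; T_ss = T_amb = 12.6100 °C.
T(t) = T_ss + (T₀ − T_ss)e^(−t/τ); set T = 26.61:
t = −τ ln[(T − T_ss)/(T₀ − T_ss)] = −123.378 · ln(0.422450) = 106.313 min.

106.3 min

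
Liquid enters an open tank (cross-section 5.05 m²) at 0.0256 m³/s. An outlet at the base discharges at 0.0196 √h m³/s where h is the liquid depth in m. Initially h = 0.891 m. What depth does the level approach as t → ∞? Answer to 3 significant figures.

1.71 m

A dh/dt = Q_in − 0.0196 √h. Steady state requires inflow = outflow:
Q_in = 0.0196 √h_ss ⇒ √h_ss = 0.0256/0.0196 = 1.3061.
h_ss = 1.3061² = 1.7060 m. (Since h₀ = 0.891 m < h_ss, the level will rise toward this value.)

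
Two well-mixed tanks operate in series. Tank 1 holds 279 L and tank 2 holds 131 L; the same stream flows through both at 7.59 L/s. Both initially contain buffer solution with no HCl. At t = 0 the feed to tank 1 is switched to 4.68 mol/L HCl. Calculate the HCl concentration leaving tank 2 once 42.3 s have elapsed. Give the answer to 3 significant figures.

2.25 mol/L

Species balance on tank i: dCᵢ/dt = (Cᵢ₋₁ − Cᵢ)/τᵢ with τᵢ = Vᵢ/Q.
τ₁ = 279/7.59 = 36.759 s; τ₂ = 131/7.59 = 17.260 s.
Solving the cascade with C₁(0)=C₂(0)=0 gives C₂(t) = C_in[1 − (τ₁ e^(−t/τ₁) − τ₂ e^(−t/τ₂))/(τ₁ − τ₂)].
At t = 42.3: e^(−t/τ₁) = 0.31640, e^(−t/τ₂) = 0.086223.
C₂ = 4.68·[1 − (36.759·0.31640 − 17.260·0.086223)/(19.499)] = 4.68·0.47986 = 2.2457 mol/L.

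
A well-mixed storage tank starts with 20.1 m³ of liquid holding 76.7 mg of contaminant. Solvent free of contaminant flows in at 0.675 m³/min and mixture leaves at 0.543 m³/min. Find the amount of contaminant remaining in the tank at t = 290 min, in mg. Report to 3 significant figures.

0.955 mg

Total volume: dV/dt = Q_in − Q_out = 0.13200 m³/min, so V(t) = 20.1 + 0.13200 t and V(290) = 58.380 m³.
Solute balance: dm/dt = 0 − Q_out C = −Q_out m/V(t).
Separate: dm/m = −Q_out dt/V(t) ⇒ ln(m/m₀) = −(Q_out/(Q_in−Q_out)) ln(V/V₀).
m = m₀ (V₀/V)^(Q_out/(Q_in−Q_out)) = 76.7 × (20.1/58.380)^(4.1136) = 0.95478 mg.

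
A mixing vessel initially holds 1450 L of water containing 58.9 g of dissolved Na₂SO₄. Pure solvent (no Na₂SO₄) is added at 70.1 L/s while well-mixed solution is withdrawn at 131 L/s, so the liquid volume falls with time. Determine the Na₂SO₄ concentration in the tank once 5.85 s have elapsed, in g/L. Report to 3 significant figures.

0.0294 g/L

Total volume: dV/dt = Q_in − Q_out = -60.900 L/s, so V(t) = 1450 − 60.900 t and V(5.85) = 1093.7 L.
Solute balance: dm/dt = 0 − Q_out C = −Q_out m/V(t).
dm/m = −Q_out dt/(V₀ − 60.900 t); integrating gives ln(m/m₀) = −(Q_out/(Q_in−Q_out)) ln(V/V₀).
m = m₀ (V₀/V)^(Q_out/(Q_in−Q_out)) = 58.9 × (1450/1093.7)^(-2.1511) = 32.115 g.
C = m/V = 32.115/1093.7 = 0.029362 g/L.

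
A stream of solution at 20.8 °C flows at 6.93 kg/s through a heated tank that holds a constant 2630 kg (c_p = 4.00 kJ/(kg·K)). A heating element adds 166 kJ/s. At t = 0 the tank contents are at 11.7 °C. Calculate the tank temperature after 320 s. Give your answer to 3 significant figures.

Heat balance on the well-mixed liquid: M c_p dT/dt = ṁ c_p (T_in − T) + 166.
τ = M/ṁ = 379.51 s; T_ss = T_in + Q̇/(ṁ c_p) = 20.8 + 166/(6.93·4.00) = 26.788 °C.
T approaches T_ss exponentially: T(t) = T_ss + (T₀ − T_ss) e^(−t/τ).
T(320) = 26.788 + (-15.088)·e^(−320/379.51) = 26.788 + (-15.088)·0.43033 = 20.295 °C.

20.3 °C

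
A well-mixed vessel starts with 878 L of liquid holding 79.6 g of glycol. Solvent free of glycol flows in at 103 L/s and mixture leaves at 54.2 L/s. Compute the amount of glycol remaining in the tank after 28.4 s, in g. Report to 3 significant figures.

27.8 g

Let m(t) be the amount of glycol. Volume: V(t) = V₀ + (Q_in − Q_out) t = 878 + 48.800 t; V(28.4) = 2263.9 L.
No glycol enters, so dm/dt = −Q_out · (m/V).
Separate: dm/m = −Q_out dt/V(t) ⇒ ln(m/m₀) = −(Q_out/(Q_in−Q_out)) ln(V/V₀).
m = m₀ (V₀/V)^(Q_out/(Q_in−Q_out)) = 79.6 × (878/2263.9)^(1.1107) = 27.799 g.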